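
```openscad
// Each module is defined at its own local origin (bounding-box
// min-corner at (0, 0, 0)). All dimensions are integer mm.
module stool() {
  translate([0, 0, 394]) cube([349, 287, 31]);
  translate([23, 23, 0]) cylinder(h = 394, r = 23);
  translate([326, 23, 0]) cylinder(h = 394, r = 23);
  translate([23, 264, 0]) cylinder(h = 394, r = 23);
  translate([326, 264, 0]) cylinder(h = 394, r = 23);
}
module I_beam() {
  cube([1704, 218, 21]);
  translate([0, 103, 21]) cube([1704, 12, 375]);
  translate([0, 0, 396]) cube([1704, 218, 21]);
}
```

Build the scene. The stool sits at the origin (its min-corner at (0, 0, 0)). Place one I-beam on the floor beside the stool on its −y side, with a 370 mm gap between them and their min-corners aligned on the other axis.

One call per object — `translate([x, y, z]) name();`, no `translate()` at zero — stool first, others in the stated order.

stool();
translate([0, -588, 0]) I_beam();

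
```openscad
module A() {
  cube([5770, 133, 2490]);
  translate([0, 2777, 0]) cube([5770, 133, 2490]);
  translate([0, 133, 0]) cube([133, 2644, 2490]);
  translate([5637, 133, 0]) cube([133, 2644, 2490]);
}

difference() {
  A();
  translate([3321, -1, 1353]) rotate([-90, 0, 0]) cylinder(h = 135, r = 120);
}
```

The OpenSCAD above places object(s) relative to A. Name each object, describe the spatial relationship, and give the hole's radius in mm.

A is a house frame. The house frame has a circular hole through its front wall. The hole's radius is 120 mm.

The subtracted cylinder has r = 120 mm.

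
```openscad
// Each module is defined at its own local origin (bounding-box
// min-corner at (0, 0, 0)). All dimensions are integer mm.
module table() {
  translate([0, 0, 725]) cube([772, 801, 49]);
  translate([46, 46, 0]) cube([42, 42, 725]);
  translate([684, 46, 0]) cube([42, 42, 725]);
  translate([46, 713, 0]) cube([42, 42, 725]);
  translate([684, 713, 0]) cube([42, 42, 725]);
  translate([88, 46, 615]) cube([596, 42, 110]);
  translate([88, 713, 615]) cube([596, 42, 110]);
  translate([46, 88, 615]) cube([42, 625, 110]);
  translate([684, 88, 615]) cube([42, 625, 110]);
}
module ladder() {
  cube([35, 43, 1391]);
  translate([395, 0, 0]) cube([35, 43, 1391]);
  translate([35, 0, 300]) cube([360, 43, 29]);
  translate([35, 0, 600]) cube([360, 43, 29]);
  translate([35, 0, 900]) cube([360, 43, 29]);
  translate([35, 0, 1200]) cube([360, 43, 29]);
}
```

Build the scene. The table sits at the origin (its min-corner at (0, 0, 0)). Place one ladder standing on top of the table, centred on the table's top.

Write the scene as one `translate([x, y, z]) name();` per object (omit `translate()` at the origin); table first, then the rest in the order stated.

table();
translate([171, 379, 774]) ladder();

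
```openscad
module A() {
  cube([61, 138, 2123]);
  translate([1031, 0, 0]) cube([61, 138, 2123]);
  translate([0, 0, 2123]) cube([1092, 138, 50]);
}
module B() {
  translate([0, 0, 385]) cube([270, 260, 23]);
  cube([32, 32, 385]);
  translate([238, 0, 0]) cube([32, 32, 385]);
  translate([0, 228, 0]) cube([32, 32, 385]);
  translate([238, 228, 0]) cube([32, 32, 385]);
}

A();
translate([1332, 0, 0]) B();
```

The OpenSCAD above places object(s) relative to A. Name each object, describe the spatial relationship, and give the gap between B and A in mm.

A is a door frame. B is a stool. The stool is on the floor beside the door frame on its +x side. The gap between the stool and the door frame is 240 mm.

The stool's nearest face is 240 mm from the door frame's +x face.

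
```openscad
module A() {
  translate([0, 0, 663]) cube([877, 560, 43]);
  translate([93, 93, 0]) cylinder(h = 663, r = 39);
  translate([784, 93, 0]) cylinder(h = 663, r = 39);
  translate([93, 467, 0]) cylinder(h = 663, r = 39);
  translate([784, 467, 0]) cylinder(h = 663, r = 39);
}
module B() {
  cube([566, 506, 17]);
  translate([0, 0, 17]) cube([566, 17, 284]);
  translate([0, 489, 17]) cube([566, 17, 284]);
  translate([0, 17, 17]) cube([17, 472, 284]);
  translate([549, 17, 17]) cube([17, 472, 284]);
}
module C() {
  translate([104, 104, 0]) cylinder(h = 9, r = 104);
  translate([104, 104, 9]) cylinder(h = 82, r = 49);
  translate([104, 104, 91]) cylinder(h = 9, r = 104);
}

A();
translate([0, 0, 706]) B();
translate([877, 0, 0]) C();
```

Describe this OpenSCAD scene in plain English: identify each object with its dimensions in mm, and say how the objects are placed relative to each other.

A is a rectangular dining table. The top is 877×560×43 mm with its upper surface at z = 706 mm. It stands on four round legs of 78 mm diameter, each leg's bounding box inset 54 mm from the nearest pair of top edges, running from the floor to the underside of the top.

B is an open storage box with external size 566×506×301 mm and wall thickness 17 mm (the base is also 17 mm thick). The base covers the whole footprint; the four walls stand on the base, with the y-facing walls full-width and the x-facing walls fitting between their inner faces.

C is a spool: two coaxial disc flanges of radius 104 mm and thickness 9 mm, joined by a core cylinder of radius 49 mm and height 82 mm. The lower flange rests on z = 0 and the three cylinders share a vertical axis.

The open box is on top of the table. The spool is against the table's +x side, with their −y faces flush.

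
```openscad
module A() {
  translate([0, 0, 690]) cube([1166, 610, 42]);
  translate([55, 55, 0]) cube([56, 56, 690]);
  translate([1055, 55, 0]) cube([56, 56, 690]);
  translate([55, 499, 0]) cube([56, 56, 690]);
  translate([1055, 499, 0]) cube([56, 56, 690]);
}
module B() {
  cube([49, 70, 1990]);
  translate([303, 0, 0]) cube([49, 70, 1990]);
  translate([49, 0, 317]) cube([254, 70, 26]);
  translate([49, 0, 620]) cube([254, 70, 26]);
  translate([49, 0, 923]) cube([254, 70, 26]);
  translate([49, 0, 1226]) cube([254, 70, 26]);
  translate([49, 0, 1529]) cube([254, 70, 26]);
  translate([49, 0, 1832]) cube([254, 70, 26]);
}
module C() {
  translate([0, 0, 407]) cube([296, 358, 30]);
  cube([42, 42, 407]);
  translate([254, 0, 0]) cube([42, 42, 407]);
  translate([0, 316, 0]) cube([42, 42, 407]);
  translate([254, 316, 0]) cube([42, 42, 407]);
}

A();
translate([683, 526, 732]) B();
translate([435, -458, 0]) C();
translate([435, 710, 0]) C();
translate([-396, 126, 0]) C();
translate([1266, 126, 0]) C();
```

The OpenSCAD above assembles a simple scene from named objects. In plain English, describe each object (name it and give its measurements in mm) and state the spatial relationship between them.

A is a table: top 1166 mm (x) × 610 mm (y), 42 mm thick, upper face at z = 732 mm, on four 56×56 mm square legs, each inset 55 mm from the nearest pair of top edges, running from z = 0 to the bottom of the top.

B is a straight ladder. Two 49×70 mm vertical rails, 1990 mm tall, stand 352 mm apart (outside-to-outside) with their front faces coplanar on the −y side. 6 rungs, each 70 mm deep and 26 mm tall, span between the inner faces of the rails, front faces flush with the rails. The lowest rung's underside is at z = 317 mm and rungs are spaced 303 mm apart (underside to underside).

C is a simple wooden stool: a rectangular seat 296 mm (x) by 358 mm (y), 30 mm thick, top face at z = 437 mm, on four square legs, each 42×42 mm in cross-section. The legs rest on z = 0, each flush with a corner of the seat.

The ladder is on top of the table. Four stools sit around the table at the −y, +y, −x, +x sides.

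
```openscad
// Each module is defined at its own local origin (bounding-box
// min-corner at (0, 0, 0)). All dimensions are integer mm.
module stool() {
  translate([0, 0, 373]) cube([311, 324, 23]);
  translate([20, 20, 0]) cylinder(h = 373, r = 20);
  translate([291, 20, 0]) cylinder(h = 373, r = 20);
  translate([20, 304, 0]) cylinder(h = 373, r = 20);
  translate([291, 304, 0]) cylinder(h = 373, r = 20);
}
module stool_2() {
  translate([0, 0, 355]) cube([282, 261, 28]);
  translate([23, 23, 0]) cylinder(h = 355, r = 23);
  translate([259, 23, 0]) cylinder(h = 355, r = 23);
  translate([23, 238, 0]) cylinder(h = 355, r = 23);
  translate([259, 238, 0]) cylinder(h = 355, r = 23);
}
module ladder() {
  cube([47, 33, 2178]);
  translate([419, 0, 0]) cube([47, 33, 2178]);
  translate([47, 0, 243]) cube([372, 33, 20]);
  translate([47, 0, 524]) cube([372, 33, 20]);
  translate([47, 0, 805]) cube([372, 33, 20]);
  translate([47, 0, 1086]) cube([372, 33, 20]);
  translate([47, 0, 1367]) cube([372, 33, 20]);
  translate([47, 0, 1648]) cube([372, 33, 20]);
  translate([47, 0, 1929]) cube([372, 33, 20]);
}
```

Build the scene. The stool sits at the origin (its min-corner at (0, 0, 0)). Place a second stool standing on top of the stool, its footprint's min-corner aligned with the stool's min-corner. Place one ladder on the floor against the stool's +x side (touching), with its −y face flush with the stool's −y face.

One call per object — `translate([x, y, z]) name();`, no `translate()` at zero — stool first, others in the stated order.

stool();
translate([0, 0, 396]) stool_2();
translate([311, 0, 0]) ladder();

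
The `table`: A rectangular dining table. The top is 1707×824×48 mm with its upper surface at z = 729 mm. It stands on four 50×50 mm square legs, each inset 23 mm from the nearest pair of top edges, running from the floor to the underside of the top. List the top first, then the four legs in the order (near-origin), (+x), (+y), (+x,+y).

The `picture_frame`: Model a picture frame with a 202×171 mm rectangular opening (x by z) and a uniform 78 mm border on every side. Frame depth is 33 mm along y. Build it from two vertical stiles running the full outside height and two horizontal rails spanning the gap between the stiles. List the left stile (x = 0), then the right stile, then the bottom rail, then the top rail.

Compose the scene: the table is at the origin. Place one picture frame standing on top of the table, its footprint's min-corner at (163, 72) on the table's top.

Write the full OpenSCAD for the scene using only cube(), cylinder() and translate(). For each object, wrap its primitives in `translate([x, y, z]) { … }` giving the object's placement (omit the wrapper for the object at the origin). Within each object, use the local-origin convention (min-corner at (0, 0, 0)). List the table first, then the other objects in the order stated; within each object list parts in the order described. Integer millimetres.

translate([0, 0, 681]) cube([1707, 824, 48]);
translate([23, 23, 0]) cube([50, 50, 681]);
translate([1634, 23, 0]) cube([50, 50, 681]);
translate([23, 751, 0]) cube([50, 50, 681]);
translate([1634, 751, 0]) cube([50, 50, 681]);
translate([163, 72, 729]) {
  cube([78, 33, 327]);
  translate([280, 0, 0]) cube([78, 33, 327]);
  translate([78, 0, 0]) cube([202, 33, 78]);
  translate([78, 0, 249]) cube([202, 33, 78]);
}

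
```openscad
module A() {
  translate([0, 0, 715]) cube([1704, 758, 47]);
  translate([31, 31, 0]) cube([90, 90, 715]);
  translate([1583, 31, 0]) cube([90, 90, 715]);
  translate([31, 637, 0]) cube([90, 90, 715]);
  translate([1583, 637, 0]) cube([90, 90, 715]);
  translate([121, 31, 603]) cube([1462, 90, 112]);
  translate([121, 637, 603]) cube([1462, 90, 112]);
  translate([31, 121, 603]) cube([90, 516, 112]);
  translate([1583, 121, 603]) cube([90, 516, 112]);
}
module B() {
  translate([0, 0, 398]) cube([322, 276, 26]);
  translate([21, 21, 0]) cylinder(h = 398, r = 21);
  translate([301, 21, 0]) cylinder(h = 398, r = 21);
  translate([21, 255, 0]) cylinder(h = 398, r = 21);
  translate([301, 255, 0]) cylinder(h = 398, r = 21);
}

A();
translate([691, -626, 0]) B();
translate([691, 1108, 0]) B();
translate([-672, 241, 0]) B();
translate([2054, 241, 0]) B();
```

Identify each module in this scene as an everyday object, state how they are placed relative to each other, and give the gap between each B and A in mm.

Each stool's nearest face is 350 mm from the table's bounding box.

A is a table. B is a stool. Four stools sit around the table at the −y, +y, −x, +x sides. The gap between each stool and the table is 350 mm.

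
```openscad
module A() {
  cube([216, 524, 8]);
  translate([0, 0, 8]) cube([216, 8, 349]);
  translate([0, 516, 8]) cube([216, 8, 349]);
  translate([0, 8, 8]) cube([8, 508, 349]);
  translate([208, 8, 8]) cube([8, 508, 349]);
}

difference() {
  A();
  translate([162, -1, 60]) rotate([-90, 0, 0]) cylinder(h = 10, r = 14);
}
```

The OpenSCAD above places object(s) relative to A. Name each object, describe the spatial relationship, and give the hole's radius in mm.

A is an open box. The open box has a circular hole through its front wall. The hole's radius is 14 mm.

The subtracted cylinder has r = 14 mm.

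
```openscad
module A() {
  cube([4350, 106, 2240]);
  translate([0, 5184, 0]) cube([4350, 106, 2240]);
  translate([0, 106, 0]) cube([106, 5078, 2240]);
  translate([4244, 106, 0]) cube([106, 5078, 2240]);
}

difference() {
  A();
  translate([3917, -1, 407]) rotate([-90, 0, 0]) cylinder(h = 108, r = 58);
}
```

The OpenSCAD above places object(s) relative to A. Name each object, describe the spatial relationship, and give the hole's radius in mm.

The subtracted cylinder has r = 58 mm.

A is a house frame. The house frame has a circular hole through its front wall. The hole's radius is 58 mm.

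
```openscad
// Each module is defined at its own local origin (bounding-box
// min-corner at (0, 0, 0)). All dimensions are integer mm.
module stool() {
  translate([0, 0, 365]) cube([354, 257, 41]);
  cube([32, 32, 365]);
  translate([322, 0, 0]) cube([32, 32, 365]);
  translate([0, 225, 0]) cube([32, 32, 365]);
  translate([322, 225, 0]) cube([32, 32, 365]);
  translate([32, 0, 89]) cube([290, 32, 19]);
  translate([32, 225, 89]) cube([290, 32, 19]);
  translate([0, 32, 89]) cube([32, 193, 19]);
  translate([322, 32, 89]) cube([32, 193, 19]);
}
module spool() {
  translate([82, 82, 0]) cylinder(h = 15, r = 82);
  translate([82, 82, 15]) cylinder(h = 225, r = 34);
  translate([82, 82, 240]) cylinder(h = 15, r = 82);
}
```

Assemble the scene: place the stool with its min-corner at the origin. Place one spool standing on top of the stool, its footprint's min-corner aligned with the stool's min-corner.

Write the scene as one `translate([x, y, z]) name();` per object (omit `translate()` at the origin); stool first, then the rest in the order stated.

stool();
translate([0, 0, 406]) spool();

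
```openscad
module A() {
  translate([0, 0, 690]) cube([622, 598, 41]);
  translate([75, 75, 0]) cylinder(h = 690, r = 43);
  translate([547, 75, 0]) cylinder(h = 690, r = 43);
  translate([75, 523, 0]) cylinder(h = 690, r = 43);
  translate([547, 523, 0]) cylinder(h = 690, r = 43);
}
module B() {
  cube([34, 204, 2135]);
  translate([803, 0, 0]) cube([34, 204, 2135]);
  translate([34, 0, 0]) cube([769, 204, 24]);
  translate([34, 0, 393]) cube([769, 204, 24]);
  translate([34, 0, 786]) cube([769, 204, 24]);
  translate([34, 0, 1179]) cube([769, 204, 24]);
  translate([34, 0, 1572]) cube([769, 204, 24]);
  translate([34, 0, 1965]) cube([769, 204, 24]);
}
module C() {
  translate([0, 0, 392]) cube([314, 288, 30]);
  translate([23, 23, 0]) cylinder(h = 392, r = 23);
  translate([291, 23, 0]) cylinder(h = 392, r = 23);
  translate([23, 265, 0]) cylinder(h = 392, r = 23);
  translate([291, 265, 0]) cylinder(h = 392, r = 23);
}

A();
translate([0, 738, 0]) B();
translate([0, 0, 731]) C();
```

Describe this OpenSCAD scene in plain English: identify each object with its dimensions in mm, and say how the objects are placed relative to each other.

A is a rectangular dining table. The top is 622×598×41 mm with its upper surface at z = 731 mm. It stands on four round legs of 86 mm diameter, each leg's bounding box inset 32 mm from the nearest pair of top edges, running from the floor to the underside of the top.

B is a bookshelf 837 mm wide overall, 204 mm deep and 2135 mm tall. The two sides are 34 mm thick vertical panels. 6 horizontal shelves of 24 mm thickness span between the inner faces of the sides; the lowest shelf sits on the floor and shelves are stacked with a clear vertical gap of 369 mm between each pair.

C is a four-legged stool. The seat is a 314×288×30 mm slab whose top surface is at z = 422 mm; four round legs, each 46 mm in diameter, run from the floor (z = 0) to the underside of the seat, each leg's axis is inset half a diameter from the nearest pair of seat edges (so the leg's bounding box is flush with the corner).

The bookshelf is on the floor beside the table on its +y side. The stool is on top of the table.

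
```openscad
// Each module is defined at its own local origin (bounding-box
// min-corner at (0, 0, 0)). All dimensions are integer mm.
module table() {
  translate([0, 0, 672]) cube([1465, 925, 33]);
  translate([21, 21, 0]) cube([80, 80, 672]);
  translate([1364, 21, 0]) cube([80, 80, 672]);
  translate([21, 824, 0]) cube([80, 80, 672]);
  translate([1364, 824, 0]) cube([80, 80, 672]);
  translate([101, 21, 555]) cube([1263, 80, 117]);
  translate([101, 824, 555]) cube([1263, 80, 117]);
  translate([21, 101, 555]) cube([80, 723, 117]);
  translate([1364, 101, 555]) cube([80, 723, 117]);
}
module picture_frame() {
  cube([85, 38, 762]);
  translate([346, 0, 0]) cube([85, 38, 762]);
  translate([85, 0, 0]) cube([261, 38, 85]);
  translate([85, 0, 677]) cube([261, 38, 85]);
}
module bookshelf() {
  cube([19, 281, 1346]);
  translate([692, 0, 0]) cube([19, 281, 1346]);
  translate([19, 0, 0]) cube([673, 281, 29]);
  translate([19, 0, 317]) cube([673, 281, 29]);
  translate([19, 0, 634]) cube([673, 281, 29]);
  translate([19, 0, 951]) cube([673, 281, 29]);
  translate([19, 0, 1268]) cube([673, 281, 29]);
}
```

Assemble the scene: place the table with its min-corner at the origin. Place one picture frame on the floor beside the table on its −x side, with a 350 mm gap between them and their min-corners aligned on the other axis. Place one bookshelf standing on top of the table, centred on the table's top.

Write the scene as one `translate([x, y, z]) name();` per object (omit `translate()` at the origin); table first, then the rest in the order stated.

table();
translate([-781, 0, 0]) picture_frame();
translate([377, 322, 705]) bookshelf();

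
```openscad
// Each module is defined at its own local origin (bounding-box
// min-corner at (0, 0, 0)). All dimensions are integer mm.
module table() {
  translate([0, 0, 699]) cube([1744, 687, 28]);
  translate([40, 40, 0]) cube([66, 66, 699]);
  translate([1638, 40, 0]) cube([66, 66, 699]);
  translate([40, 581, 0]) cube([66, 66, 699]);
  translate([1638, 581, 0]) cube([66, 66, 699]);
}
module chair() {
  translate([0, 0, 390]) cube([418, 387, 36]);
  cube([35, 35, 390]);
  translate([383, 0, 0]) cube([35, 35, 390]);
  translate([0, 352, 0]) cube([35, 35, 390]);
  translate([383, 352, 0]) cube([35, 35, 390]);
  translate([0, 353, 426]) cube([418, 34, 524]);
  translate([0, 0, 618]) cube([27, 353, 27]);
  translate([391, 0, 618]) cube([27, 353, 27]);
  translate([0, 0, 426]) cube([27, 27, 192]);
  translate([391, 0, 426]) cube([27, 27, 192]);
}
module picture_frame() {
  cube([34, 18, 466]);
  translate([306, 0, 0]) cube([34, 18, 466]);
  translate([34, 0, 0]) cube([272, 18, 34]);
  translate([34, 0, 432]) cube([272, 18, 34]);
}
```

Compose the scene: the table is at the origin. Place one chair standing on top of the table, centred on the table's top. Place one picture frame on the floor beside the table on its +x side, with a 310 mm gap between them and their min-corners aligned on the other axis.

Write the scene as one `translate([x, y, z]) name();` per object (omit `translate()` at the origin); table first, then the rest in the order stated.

table();
translate([663, 150, 727]) chair();
translate([2054, 0, 0]) picture_frame();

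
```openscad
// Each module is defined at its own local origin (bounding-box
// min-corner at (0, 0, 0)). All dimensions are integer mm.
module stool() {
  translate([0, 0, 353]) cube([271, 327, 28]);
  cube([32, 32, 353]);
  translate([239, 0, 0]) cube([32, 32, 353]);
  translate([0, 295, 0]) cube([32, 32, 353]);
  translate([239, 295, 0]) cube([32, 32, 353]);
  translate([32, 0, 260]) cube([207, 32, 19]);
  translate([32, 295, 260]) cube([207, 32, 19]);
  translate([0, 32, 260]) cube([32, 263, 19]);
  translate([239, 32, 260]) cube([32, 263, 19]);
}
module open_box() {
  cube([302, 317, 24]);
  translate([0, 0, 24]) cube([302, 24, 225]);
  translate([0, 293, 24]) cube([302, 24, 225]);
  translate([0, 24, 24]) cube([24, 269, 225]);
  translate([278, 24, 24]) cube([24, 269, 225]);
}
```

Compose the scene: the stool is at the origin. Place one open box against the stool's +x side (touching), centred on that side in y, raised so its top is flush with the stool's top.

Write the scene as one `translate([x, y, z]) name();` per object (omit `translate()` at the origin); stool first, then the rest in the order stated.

stool();
translate([271, 5, 132]) open_box();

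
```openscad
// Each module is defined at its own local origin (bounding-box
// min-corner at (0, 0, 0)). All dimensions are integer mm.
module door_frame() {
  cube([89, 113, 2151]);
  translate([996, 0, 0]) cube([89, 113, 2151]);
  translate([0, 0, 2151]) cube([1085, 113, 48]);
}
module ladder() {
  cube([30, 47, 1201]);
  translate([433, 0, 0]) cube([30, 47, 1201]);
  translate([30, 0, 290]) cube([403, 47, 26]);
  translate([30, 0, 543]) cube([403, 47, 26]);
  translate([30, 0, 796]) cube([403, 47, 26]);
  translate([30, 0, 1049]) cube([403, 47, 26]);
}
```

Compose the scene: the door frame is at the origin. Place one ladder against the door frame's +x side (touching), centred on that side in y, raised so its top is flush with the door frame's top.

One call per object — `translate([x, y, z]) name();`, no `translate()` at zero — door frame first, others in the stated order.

door_frame();
translate([1085, 33, 998]) ladder();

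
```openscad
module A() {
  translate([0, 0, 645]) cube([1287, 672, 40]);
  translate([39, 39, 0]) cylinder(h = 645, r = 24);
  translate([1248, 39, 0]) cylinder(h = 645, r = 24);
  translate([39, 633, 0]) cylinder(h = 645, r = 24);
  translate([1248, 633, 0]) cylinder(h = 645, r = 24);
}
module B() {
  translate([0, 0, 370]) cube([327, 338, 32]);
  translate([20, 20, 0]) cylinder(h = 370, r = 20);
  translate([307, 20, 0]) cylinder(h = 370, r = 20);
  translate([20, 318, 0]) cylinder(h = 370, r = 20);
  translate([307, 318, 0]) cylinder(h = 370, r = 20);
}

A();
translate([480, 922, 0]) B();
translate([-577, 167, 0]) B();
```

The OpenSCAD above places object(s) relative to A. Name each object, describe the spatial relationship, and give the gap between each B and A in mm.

Each stool's nearest face is 250 mm from the table's bounding box.

A is a table. B is a stool. Two stools sit around the table at the +y, −x sides. The gap between each stool and the table is 250 mm.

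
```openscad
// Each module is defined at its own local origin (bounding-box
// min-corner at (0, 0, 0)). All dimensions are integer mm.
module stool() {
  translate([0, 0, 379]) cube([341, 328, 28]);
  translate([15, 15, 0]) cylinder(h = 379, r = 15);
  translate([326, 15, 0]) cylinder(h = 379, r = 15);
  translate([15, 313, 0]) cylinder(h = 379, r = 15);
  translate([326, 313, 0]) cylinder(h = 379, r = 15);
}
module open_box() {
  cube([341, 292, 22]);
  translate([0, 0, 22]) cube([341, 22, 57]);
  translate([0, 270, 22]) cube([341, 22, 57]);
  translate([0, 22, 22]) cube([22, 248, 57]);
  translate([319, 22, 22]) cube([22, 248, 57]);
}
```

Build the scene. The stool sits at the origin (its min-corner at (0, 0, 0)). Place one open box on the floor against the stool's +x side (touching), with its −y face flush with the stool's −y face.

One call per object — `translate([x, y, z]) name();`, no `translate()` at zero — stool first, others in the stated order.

stool();
translate([341, 0, 0]) open_box();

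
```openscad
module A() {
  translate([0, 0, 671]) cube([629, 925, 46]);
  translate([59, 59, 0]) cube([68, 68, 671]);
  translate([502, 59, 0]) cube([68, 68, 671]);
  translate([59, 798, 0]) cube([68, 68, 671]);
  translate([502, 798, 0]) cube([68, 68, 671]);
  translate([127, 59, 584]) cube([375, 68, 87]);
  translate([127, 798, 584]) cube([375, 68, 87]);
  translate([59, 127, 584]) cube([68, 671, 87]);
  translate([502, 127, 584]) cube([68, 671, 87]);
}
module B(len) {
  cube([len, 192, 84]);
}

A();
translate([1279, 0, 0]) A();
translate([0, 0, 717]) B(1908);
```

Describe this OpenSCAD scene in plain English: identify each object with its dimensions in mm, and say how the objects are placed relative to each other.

A is a table: top 629 mm (x) × 925 mm (y), 46 mm thick, upper face at z = 717 mm, on four 68×68 mm square legs, each inset 59 mm from the nearest pair of top edges, running from z = 0 to the bottom of the top. Four apron rails, 68 mm thick and 87 mm tall, run between adjacent legs with their top edges flush with the underside of the top and their outer faces flush with the legs' outer faces.

B is a rectangular beam 1908 mm long (x), 192 mm deep (y), 84 mm thick (z).

The beam spans the tops of two tables placed 650 mm apart, resting at z = 717 mm.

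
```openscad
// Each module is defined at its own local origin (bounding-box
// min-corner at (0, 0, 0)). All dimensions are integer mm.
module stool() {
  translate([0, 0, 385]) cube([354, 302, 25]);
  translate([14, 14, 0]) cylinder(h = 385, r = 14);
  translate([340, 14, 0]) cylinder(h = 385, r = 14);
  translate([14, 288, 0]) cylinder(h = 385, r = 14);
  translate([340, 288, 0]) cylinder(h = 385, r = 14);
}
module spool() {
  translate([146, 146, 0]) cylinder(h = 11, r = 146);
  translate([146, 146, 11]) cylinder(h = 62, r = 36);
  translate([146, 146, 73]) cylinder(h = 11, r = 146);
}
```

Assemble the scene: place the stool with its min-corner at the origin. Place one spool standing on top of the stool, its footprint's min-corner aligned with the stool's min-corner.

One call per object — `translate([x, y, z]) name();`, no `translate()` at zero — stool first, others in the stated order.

stool();
translate([0, 0, 410]) spool();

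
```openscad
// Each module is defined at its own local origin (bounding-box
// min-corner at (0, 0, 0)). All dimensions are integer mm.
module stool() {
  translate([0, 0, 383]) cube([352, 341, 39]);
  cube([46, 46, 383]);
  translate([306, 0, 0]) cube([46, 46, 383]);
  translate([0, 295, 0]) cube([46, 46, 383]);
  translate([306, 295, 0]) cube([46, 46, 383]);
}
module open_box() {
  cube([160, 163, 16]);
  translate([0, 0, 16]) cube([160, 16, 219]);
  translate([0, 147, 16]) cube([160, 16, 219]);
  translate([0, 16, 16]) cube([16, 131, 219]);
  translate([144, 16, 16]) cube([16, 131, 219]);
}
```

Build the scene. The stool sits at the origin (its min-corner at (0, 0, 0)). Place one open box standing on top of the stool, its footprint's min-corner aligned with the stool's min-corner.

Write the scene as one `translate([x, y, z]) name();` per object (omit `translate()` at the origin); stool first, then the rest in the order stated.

stool();
translate([0, 0, 422]) open_box();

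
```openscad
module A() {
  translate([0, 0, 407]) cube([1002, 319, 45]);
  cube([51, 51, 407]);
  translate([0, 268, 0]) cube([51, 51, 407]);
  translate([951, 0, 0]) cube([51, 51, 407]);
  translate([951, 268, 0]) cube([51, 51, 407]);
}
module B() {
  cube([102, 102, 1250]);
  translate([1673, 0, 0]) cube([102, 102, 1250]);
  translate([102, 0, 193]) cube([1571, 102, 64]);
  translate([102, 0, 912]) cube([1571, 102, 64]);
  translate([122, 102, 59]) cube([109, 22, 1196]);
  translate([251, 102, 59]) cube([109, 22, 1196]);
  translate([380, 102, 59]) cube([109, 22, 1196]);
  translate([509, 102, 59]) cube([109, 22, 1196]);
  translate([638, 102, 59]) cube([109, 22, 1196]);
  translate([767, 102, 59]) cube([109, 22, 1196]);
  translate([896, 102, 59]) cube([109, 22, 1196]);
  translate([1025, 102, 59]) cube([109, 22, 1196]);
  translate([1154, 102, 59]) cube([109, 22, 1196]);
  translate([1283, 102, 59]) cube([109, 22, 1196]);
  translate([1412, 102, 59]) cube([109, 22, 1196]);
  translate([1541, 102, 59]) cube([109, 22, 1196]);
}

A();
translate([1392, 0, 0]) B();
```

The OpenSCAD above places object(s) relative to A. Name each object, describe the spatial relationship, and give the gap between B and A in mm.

The fence section's nearest face is 390 mm from the bench's +x face.

A is a bench. B is a fence section. The fence section is on the floor beside the bench on its +x side. The gap between the fence section and the bench is 390 mm.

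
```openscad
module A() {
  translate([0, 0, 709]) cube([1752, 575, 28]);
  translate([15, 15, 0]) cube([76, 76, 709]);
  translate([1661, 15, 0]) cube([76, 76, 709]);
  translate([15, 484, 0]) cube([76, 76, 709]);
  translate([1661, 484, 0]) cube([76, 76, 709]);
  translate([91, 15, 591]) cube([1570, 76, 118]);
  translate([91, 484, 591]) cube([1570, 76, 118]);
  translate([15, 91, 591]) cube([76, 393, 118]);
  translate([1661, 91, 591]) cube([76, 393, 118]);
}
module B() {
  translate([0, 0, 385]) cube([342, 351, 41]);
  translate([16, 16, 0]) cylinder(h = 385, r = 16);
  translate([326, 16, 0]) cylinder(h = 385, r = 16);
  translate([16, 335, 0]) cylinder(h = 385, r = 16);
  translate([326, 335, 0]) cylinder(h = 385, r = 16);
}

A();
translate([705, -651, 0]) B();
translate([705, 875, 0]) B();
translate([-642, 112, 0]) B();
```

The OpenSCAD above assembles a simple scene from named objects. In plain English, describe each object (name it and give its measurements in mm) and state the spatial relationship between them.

A is a rectangular dining table. The top is 1752×575×28 mm with its upper surface at z = 737 mm. It stands on four 76×76 mm square legs, each inset 15 mm from the nearest pair of top edges, running from the floor to the underside of the top. Four apron rails, 76 mm thick and 118 mm tall, run between adjacent legs with their top edges flush with the underside of the top and their outer faces flush with the legs' outer faces.

B is a four-legged stool. The seat is 342×351 mm, 41 mm thick, top at z = 426 mm. It stands on four round legs, each 32 mm in diameter, from z = 0 to the seat underside, each leg's axis is inset half a diameter from the nearest pair of seat edges (so the leg's bounding box is flush with the corner).

Three stools sit around the table at the −y, +y, −x sides.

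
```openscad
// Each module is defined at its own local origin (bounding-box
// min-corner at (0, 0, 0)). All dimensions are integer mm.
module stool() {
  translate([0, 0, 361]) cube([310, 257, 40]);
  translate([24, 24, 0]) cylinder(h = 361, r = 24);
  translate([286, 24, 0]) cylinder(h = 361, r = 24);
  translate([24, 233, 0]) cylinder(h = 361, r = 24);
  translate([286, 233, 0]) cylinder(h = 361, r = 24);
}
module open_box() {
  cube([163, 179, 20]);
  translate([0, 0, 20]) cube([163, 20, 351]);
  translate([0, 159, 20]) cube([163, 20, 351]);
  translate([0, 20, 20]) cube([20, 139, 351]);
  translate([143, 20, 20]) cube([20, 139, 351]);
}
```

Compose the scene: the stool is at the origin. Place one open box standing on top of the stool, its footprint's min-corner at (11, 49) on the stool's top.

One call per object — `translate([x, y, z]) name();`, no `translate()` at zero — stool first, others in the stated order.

stool();
translate([11, 49, 401]) open_box();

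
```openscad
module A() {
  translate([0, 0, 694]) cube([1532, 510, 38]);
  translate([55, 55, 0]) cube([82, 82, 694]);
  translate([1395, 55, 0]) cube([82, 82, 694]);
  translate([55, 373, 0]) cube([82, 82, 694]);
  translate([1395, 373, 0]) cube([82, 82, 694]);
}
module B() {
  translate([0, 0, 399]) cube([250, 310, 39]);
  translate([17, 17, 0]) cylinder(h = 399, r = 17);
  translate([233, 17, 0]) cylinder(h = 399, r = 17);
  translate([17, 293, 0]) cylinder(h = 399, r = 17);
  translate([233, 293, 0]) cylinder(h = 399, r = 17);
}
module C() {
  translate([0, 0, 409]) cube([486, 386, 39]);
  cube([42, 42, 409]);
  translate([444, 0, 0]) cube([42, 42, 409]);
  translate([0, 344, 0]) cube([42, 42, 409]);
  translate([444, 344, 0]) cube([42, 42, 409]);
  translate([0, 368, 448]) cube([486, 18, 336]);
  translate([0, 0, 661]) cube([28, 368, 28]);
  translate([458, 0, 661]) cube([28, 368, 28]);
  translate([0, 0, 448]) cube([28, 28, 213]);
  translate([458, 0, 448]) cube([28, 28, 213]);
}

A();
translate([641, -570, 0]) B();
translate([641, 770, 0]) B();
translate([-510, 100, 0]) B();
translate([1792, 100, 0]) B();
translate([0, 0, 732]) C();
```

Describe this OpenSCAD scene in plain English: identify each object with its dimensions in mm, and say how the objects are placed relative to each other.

A is a table: top 1532 mm (x) × 510 mm (y), 38 mm thick, upper face at z = 732 mm, on four 82×82 mm square legs, each inset 55 mm from the nearest pair of top edges, running from z = 0 to the bottom of the top.

B is a simple wooden stool: a rectangular seat 250 mm (x) by 310 mm (y), 39 mm thick, top face at z = 438 mm, on four round legs, each 34 mm in diameter. The legs rest on z = 0, each leg's axis is inset half a diameter from the nearest pair of seat edges (so the leg's bounding box is flush with the corner).

C is a chair: 486×386 mm seat, 39 mm thick, top at z = 448 mm, on four 42 mm square corner legs flush with the seat edges. A 18 mm thick backrest slab spans the full seat width, extending 336 mm above the seat top, its back face flush with the seat's +y edge. Two armrests of 28×28 mm section run along each side from the seat's front edge to the front of the backrest, top faces 241 mm above the seat top and outer faces flush with the seat's x-edges; a 28×28 mm post under the front of each armrest stands on the seat at the front corner.

Four stools sit around the table at the −y, +y, −x, +x sides. The chair is on top of the table.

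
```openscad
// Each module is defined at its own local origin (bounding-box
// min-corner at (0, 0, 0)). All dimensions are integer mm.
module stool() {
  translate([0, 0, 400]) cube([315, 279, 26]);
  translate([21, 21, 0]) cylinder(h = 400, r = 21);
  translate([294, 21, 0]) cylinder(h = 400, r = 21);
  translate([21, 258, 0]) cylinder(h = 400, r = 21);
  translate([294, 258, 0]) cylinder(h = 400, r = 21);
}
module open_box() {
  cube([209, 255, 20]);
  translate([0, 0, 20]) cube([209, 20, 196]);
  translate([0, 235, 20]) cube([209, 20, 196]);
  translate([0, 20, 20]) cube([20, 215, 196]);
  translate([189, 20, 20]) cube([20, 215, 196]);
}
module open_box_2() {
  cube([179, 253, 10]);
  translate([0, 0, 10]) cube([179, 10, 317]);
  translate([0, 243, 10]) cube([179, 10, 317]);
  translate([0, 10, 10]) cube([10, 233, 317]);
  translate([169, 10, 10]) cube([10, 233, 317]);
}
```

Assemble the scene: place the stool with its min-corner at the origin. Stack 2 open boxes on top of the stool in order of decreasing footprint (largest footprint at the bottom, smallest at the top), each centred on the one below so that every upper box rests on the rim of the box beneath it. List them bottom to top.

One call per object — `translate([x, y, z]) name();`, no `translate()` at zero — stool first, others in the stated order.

stool();
translate([53, 12, 426]) open_box();
translate([68, 13, 642]) open_box_2();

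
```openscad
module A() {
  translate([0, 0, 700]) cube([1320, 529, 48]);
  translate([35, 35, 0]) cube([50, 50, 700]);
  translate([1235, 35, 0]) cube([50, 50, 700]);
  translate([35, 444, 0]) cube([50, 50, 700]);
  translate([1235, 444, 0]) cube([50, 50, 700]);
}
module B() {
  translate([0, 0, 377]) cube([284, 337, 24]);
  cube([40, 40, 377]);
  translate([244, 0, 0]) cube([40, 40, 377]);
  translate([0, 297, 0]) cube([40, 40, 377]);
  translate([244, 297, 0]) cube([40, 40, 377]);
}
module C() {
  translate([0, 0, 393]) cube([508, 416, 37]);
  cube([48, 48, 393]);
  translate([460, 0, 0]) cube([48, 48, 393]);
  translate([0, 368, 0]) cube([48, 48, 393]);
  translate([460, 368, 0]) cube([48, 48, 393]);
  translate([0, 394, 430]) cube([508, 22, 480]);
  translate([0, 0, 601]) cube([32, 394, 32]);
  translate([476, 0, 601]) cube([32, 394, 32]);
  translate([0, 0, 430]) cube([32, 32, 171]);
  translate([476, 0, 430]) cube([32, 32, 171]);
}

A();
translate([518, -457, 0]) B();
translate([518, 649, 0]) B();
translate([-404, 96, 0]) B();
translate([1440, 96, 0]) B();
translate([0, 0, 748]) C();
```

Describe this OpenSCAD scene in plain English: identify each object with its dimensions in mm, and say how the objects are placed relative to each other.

A is a table with a 1320×529 mm rectangular top, 48 mm thick, top surface at z = 748 mm, supported by four 50×50 mm square legs, each inset 35 mm from the nearest pair of top edges, running from the floor.

B is a simple wooden stool: a rectangular seat 284 mm (x) by 337 mm (y), 24 mm thick, top face at z = 401 mm, on four square legs, each 40×40 mm in cross-section. The legs rest on z = 0, each flush with a corner of the seat.

C is a chair: 508×416 mm seat, 37 mm thick, top at z = 430 mm, on four 48 mm square corner legs flush with the seat edges. A 22 mm thick backrest slab spans the full seat width, extending 480 mm above the seat top, its back face flush with the seat's +y edge. Two armrests of 32×32 mm section run along each side from the seat's front edge to the front of the backrest, top faces 203 mm above the seat top and outer faces flush with the seat's x-edges; a 32×32 mm post under the front of each armrest stands on the seat at the front corner.

Four stools sit around the table at the −y, +y, −x, +x sides. The chair is on top of the table.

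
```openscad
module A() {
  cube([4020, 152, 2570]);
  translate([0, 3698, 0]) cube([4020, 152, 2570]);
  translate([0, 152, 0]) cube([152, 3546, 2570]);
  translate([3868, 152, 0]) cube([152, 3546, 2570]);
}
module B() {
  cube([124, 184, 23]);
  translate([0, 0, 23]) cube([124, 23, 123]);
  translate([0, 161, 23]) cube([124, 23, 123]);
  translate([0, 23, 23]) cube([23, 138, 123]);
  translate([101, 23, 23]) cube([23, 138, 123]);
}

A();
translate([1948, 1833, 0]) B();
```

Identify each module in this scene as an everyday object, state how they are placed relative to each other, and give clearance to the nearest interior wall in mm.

Clearances: x = 1796, y = 1681; minimum 1681 mm.

A is a house frame. B is an open box. The open box sits inside the house frame, centred. The clearance to the nearest interior wall is 1681 mm.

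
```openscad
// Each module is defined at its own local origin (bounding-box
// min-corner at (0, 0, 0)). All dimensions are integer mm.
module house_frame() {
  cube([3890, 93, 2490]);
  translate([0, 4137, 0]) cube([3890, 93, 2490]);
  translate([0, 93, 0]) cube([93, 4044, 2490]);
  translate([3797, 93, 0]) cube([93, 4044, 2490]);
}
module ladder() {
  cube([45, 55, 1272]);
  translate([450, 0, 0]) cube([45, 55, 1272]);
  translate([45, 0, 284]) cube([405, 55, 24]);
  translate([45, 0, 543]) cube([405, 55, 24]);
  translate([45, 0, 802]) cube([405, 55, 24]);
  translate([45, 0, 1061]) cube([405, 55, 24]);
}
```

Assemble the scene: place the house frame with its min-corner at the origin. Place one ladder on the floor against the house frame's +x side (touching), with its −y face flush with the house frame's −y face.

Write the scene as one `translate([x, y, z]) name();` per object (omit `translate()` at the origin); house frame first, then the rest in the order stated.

house_frame();
translate([3890, 0, 0]) ladder();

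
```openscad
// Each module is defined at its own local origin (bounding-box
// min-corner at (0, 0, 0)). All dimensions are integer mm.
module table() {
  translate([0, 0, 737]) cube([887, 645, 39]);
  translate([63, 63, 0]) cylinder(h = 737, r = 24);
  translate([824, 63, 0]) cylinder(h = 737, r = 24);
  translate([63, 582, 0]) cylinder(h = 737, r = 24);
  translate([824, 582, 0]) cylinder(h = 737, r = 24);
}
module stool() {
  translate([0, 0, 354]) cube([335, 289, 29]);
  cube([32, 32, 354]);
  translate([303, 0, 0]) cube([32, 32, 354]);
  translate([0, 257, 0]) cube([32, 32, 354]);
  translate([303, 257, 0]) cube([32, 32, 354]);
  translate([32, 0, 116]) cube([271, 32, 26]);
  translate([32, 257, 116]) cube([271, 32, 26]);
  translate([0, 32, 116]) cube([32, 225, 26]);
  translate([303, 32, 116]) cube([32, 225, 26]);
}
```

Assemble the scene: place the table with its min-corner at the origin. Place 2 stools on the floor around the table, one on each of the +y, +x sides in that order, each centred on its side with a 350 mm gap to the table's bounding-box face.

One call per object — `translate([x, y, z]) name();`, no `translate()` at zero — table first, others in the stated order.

table();
translate([276, 995, 0]) stool();
translate([1237, 178, 0]) stool();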